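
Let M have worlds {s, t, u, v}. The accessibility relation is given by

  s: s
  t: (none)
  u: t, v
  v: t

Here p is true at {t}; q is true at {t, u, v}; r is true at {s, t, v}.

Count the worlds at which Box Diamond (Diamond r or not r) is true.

2

s: successors {s}; Diamond (Diamond r or not r) there: s:T. ✓
t: no successors, so Box Diamond (Diamond r or not r) holds vacuously. ✓
u: successors {t, v}; Diamond (Diamond r or not r) there: t:F, v:F. ✗
v: successors {t}; Diamond (Diamond r or not r) there: t:F. ✗
Satisfying worlds: {s, t}.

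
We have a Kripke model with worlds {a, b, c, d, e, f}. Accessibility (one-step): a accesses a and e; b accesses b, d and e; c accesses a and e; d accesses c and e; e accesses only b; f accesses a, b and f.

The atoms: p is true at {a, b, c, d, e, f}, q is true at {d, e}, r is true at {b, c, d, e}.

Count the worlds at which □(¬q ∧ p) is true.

a: successors {a, e}; ¬q ∧ p there: a:T, e:F. ✗
b: successors {b, d, e}; ¬q ∧ p there: b:T, d:F, e:F. ✗
c: successors {a, e}; ¬q ∧ p there: a:T, e:F. ✗
d: successors {c, e}; ¬q ∧ p there: c:T, e:F. ✗
e: successors {b}; ¬q ∧ p there: b:T. ✓
f: successors {a, b, f}; ¬q ∧ p there: a:T, b:T, f:T. ✓
Satisfying worlds: {e, f}.

2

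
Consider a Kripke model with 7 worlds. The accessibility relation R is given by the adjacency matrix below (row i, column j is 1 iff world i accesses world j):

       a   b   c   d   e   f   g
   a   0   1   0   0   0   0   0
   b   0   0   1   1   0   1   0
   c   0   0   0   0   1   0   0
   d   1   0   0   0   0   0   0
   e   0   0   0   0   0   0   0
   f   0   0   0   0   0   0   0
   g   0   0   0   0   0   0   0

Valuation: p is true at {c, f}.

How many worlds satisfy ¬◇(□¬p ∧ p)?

a: ◇(□¬p ∧ p) is F. ✓
b: ◇(□¬p ∧ p) is T. ✗
c: ◇(□¬p ∧ p) is F. ✓
d: ◇(□¬p ∧ p) is F. ✓
e: ◇(□¬p ∧ p) is F. ✓
f: ◇(□¬p ∧ p) is F. ✓
g: ◇(□¬p ∧ p) is F. ✓
Satisfying worlds: {a, c, d, e, f, g}.

6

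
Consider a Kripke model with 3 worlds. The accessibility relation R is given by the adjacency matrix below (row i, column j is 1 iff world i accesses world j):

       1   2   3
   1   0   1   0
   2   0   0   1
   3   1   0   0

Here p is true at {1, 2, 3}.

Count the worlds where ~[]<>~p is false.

0

1: []<>~p is F. ✓
2: []<>~p is F. ✓
3: []<>~p is F. ✓
Satisfying worlds: {1, 2, 3}.
So ~[]<>~p fails at the other 0 worlds.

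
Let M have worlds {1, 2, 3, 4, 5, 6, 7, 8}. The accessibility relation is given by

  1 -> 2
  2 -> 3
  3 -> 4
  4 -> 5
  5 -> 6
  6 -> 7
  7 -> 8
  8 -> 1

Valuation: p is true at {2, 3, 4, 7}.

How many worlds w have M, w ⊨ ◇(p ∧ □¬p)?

2

1: successors {2}; p ∧ □¬p there: 2:F. ✗
2: successors {3}; p ∧ □¬p there: 3:F. ✗
3: successors {4}; p ∧ □¬p there: 4:T. ✓
4: successors {5}; p ∧ □¬p there: 5:F. ✗
5: successors {6}; p ∧ □¬p there: 6:F. ✗
6: successors {7}; p ∧ □¬p there: 7:T. ✓
7: successors {8}; p ∧ □¬p there: 8:F. ✗
8: successors {1}; p ∧ □¬p there: 1:F. ✗
Satisfying worlds: {3, 6}.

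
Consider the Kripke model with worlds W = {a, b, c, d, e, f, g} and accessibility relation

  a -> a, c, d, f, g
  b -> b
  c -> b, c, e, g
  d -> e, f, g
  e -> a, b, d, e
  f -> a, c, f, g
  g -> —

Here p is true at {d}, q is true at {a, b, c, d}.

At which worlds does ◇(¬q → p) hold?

a: successors {a, c, d, f, g}; ¬q → p there: a:T, c:T, d:T, f:F, g:F. ✓
b: successors {b}; ¬q → p there: b:T. ✓
c: successors {b, c, e, g}; ¬q → p there: b:T, c:T, e:F, g:F. ✓
d: successors {e, f, g}; ¬q → p there: e:F, f:F, g:F. ✗
e: successors {a, b, d, e}; ¬q → p there: a:T, b:T, d:T, e:F. ✓
f: successors {a, c, f, g}; ¬q → p there: a:T, c:T, f:F, g:F. ✓
g: no successors, so ◇(¬q → p) fails. ✗

{a, b, c, e, f}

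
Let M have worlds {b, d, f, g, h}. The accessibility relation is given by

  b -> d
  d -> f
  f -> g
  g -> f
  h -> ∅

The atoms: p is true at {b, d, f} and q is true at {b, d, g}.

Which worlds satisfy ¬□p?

b: □p is T. ✗
d: □p is T. ✗
f: □p is F. ✓
g: □p is T. ✗
h: □p is T. ✗

{f}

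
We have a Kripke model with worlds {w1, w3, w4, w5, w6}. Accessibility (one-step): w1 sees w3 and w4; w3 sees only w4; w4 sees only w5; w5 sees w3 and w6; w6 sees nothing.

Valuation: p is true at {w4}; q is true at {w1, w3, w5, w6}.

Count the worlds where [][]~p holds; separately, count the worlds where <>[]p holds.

For [][]~p:
w1: successors {w3, w4}; []~p there: w3:F, w4:T. ✗
w3: successors {w4}; []~p there: w4:T. ✓
w4: successors {w5}; []~p there: w5:T. ✓
w5: successors {w3, w6}; []~p there: w3:F, w6:T. ✗
w6: no successors, so [][]~p holds vacuously. ✓
— 3 worlds.
For <>[]p:
w1: successors {w3, w4}; []p there: w3:T, w4:F. ✓
w3: successors {w4}; []p there: w4:F. ✗
w4: successors {w5}; []p there: w5:F. ✗
w5: successors {w3, w6}; []p there: w3:T, w6:T. ✓
w6: no successors, so <>[]p fails. ✗
— 2 worlds.

3 and 2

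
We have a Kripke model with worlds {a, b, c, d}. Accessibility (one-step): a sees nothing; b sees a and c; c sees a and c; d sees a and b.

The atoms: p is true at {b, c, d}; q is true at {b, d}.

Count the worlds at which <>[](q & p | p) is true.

3

a: no successors, so <>[](q & p | p) fails. ✗
b: successors {a, c}; [](q & p | p) there: a:T, c:F. ✓
c: successors {a, c}; [](q & p | p) there: a:T, c:F. ✓
d: successors {a, b}; [](q & p | p) there: a:T, b:F. ✓
Satisfying worlds: {b, c, d}.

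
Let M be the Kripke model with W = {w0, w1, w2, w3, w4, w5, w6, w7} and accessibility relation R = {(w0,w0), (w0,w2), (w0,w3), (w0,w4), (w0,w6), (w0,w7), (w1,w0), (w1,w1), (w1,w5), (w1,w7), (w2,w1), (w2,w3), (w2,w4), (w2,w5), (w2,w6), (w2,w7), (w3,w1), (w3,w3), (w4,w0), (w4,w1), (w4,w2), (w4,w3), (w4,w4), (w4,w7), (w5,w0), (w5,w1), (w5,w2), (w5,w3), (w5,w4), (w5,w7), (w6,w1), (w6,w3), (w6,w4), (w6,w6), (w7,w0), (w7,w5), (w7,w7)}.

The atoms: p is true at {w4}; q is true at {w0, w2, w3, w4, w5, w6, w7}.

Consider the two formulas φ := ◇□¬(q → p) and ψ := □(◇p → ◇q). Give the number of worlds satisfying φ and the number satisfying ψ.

6 and 8

For ◇□¬(q → p):
w0: successors {w0, w2, w3, w4, w6, w7}; □¬(q → p) there: w0:F, w2:F, w3:F, w4:F, w6:F, w7:T. ✓
w1: successors {w0, w1, w5, w7}; □¬(q → p) there: w0:F, w1:F, w5:F, w7:T. ✓
w2: successors {w1, w3, w4, w5, w6, w7}; □¬(q → p) there: w1:F, w3:F, w4:F, w5:F, w6:F, w7:T. ✓
w3: successors {w1, w3}; □¬(q → p) there: w1:F, w3:F. ✗
w4: successors {w0, w1, w2, w3, w4, w7}; □¬(q → p) there: w0:F, w1:F, w2:F, w3:F, w4:F, w7:T. ✓
w5: successors {w0, w1, w2, w3, w4, w7}; □¬(q → p) there: w0:F, w1:F, w2:F, w3:F, w4:F, w7:T. ✓
w6: successors {w1, w3, w4, w6}; □¬(q → p) there: w1:F, w3:F, w4:F, w6:F. ✗
w7: successors {w0, w5, w7}; □¬(q → p) there: w0:F, w5:F, w7:T. ✓
— 6 worlds.
For □(◇p → ◇q):
w0: successors {w0, w2, w3, w4, w6, w7}; ◇p → ◇q there: w0:T, w2:T, w3:T, w4:T, w6:T, w7:T. ✓
w1: successors {w0, w1, w5, w7}; ◇p → ◇q there: w0:T, w1:T, w5:T, w7:T. ✓
w2: successors {w1, w3, w4, w5, w6, w7}; ◇p → ◇q there: w1:T, w3:T, w4:T, w5:T, w6:T, w7:T. ✓
w3: successors {w1, w3}; ◇p → ◇q there: w1:T, w3:T. ✓
w4: successors {w0, w1, w2, w3, w4, w7}; ◇p → ◇q there: w0:T, w1:T, w2:T, w3:T, w4:T, w7:T. ✓
w5: successors {w0, w1, w2, w3, w4, w7}; ◇p → ◇q there: w0:T, w1:T, w2:T, w3:T, w4:T, w7:T. ✓
w6: successors {w1, w3, w4, w6}; ◇p → ◇q there: w1:T, w3:T, w4:T, w6:T. ✓
w7: successors {w0, w5, w7}; ◇p → ◇q there: w0:T, w5:T, w7:T. ✓
— 8 worlds.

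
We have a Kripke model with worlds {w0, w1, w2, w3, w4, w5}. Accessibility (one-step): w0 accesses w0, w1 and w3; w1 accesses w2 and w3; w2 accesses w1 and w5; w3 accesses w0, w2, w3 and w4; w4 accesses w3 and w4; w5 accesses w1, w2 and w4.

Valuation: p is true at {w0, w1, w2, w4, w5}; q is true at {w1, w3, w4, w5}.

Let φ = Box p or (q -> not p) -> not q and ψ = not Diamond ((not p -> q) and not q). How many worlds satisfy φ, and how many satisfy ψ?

For Box p or (q -> not p) -> not q:
w0: Box p or (q -> not p) is T, not q is T. ✓
w1: Box p or (q -> not p) is F, not q is F. ✓
w2: Box p or (q -> not p) is T, not q is T. ✓
w3: Box p or (q -> not p) is T, not q is F. ✗
w4: Box p or (q -> not p) is F, not q is F. ✓
w5: Box p or (q -> not p) is T, not q is F. ✗
— 4 worlds.
For not Diamond ((not p -> q) and not q):
w0: Diamond ((not p -> q) and not q) is T. ✗
w1: Diamond ((not p -> q) and not q) is T. ✗
w2: Diamond ((not p -> q) and not q) is F. ✓
w3: Diamond ((not p -> q) and not q) is T. ✗
w4: Diamond ((not p -> q) and not q) is F. ✓
w5: Diamond ((not p -> q) and not q) is T. ✗
— 2 worlds.

4 and 2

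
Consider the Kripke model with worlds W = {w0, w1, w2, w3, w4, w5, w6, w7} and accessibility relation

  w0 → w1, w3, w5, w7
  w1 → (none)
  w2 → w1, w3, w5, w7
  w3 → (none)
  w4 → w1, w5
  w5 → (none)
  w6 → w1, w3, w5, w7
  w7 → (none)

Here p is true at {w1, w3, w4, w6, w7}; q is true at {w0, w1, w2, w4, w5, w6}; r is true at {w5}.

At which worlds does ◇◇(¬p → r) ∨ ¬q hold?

w0: ◇◇(¬p → r) is F, ¬q is F. ✗
w1: ◇◇(¬p → r) is F, ¬q is F. ✗
w2: ◇◇(¬p → r) is F, ¬q is F. ✗
w3: ◇◇(¬p → r) is F, ¬q is T. ✓
w4: ◇◇(¬p → r) is F, ¬q is F. ✗
w5: ◇◇(¬p → r) is F, ¬q is F. ✗
w6: ◇◇(¬p → r) is F, ¬q is F. ✗
w7: ◇◇(¬p → r) is F, ¬q is T. ✓

{w3, w7}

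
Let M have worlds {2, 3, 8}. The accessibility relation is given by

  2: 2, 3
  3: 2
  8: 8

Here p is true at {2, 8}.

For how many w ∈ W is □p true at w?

2

2: successors {2, 3}; p there: 2:T, 3:F. ✗
3: successors {2}; p there: 2:T. ✓
8: successors {8}; p there: 8:T. ✓
Satisfying worlds: {3, 8}.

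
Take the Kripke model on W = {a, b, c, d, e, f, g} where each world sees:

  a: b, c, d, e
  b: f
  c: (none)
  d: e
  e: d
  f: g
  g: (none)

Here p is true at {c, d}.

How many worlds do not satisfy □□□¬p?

2

a: successors {b, c, d, e}; □□¬p there: b:T, c:T, d:F, e:T. ✗
b: successors {f}; □□¬p there: f:T. ✓
c: no successors, so □□□¬p holds vacuously. ✓
d: successors {e}; □□¬p there: e:T. ✓
e: successors {d}; □□¬p there: d:F. ✗
f: successors {g}; □□¬p there: g:T. ✓
g: no successors, so □□□¬p holds vacuously. ✓
Satisfying worlds: {b, c, d, f, g}.
So □□□¬p fails at the other 2 worlds.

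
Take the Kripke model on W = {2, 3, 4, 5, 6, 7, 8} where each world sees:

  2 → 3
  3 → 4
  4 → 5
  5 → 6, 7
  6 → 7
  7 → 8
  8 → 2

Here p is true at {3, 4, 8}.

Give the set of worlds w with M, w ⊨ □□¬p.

{3, 4, 7}

2: successors {3}; □¬p there: 3:F. ✗
3: successors {4}; □¬p there: 4:T. ✓
4: successors {5}; □¬p there: 5:T. ✓
5: successors {6, 7}; □¬p there: 6:T, 7:F. ✗
6: successors {7}; □¬p there: 7:F. ✗
7: successors {8}; □¬p there: 8:T. ✓
8: successors {2}; □¬p there: 2:F. ✗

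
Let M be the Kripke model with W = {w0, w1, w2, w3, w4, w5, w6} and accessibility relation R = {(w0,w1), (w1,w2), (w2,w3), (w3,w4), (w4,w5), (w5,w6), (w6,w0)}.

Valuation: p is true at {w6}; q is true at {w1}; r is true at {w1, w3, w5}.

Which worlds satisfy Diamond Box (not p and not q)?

w0: successors {w1}; Box (not p and not q) there: w1:T. ✓
w1: successors {w2}; Box (not p and not q) there: w2:T. ✓
w2: successors {w3}; Box (not p and not q) there: w3:T. ✓
w3: successors {w4}; Box (not p and not q) there: w4:T. ✓
w4: successors {w5}; Box (not p and not q) there: w5:F. ✗
w5: successors {w6}; Box (not p and not q) there: w6:T. ✓
w6: successors {w0}; Box (not p and not q) there: w0:F. ✗

{w0, w1, w2, w3, w5}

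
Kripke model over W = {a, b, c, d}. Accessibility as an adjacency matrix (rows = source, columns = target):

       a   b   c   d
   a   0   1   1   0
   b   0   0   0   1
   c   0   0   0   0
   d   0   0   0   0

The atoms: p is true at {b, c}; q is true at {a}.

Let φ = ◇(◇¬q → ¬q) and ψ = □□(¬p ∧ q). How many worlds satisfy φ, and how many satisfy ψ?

2 and 3

For ◇(◇¬q → ¬q):
a: successors {b, c}; ◇¬q → ¬q there: b:T, c:T. ✓
b: successors {d}; ◇¬q → ¬q there: d:T. ✓
c: no successors, so ◇(◇¬q → ¬q) fails. ✗
d: no successors, so ◇(◇¬q → ¬q) fails. ✗
— 2 worlds.
For □□(¬p ∧ q):
a: successors {b, c}; □(¬p ∧ q) there: b:F, c:T. ✗
b: successors {d}; □(¬p ∧ q) there: d:T. ✓
c: no successors, so □□(¬p ∧ q) holds vacuously. ✓
d: no successors, so □□(¬p ∧ q) holds vacuously. ✓
— 3 worlds.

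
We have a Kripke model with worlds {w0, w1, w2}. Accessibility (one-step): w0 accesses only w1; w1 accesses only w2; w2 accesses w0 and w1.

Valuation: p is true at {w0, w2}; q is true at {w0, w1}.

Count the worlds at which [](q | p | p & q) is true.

w0: successors {w1}; q | p | p & q there: w1:T. ✓
w1: successors {w2}; q | p | p & q there: w2:T. ✓
w2: successors {w0, w1}; q | p | p & q there: w0:T, w1:T. ✓
Satisfying worlds: {w0, w1, w2}.

3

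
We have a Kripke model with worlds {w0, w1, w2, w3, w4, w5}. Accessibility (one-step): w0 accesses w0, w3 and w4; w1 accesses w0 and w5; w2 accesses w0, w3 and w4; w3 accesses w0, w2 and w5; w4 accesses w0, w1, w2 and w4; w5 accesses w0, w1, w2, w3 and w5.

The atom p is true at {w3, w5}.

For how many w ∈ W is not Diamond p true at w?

1

w0: Diamond p is T. ✗
w1: Diamond p is T. ✗
w2: Diamond p is T. ✗
w3: Diamond p is T. ✗
w4: Diamond p is F. ✓
w5: Diamond p is T. ✗
Satisfying worlds: {w4}.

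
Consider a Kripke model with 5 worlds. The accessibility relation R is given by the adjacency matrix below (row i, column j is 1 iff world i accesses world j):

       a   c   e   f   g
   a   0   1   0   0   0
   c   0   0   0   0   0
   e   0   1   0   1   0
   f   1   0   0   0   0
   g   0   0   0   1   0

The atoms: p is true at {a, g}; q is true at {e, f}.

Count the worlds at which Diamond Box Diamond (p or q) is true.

a: successors {c}; Box Diamond (p or q) there: c:T. ✓
c: no successors, so Diamond Box Diamond (p or q) fails. ✗
e: successors {c, f}; Box Diamond (p or q) there: c:T, f:F. ✓
f: successors {a}; Box Diamond (p or q) there: a:F. ✗
g: successors {f}; Box Diamond (p or q) there: f:F. ✗
Satisfying worlds: {a, e}.

2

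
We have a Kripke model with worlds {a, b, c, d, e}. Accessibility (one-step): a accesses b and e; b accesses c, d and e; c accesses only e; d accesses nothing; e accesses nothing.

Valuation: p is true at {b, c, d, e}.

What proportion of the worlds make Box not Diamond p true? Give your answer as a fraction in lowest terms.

3/5

a: successors {b, e}; not Diamond p there: b:F, e:T. ✗
b: successors {c, d, e}; not Diamond p there: c:F, d:T, e:T. ✗
c: successors {e}; not Diamond p there: e:T. ✓
d: no successors, so Box not Diamond p holds vacuously. ✓
e: no successors, so Box not Diamond p holds vacuously. ✓
That's 3 of 5 worlds, so 3/5.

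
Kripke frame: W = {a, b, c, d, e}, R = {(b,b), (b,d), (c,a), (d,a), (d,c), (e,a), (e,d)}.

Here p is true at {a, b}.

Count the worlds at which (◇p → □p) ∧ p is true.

a: ◇p → □p is T, p is T. ✓
b: ◇p → □p is F, p is T. ✗
c: ◇p → □p is T, p is F. ✗
d: ◇p → □p is F, p is F. ✗
e: ◇p → □p is F, p is F. ✗
Satisfying worlds: {a}.

1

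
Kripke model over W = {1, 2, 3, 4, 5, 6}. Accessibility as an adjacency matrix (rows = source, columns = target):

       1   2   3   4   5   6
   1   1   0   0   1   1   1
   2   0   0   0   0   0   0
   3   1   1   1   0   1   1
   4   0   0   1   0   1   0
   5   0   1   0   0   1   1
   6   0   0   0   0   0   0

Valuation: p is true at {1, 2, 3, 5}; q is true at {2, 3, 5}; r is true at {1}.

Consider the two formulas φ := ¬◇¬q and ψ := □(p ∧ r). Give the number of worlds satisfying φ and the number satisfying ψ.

For ¬◇¬q:
1: ◇¬q is T. ✗
2: ◇¬q is F. ✓
3: ◇¬q is T. ✗
4: ◇¬q is F. ✓
5: ◇¬q is T. ✗
6: ◇¬q is F. ✓
— 3 worlds.
For □(p ∧ r):
1: successors {1, 4, 5, 6}; p ∧ r there: 1:T, 4:F, 5:F, 6:F. ✗
2: no successors, so □(p ∧ r) holds vacuously. ✓
3: successors {1, 2, 3, 5, 6}; p ∧ r there: 1:T, 2:F, 3:F, 5:F, 6:F. ✗
4: successors {3, 5}; p ∧ r there: 3:F, 5:F. ✗
5: successors {2, 5, 6}; p ∧ r there: 2:F, 5:F, 6:F. ✗
6: no successors, so □(p ∧ r) holds vacuously. ✓
— 2 worlds.

3 and 2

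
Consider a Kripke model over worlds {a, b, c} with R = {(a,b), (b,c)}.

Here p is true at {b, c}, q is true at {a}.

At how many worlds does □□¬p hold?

a: successors {b}; □¬p there: b:F. ✗
b: successors {c}; □¬p there: c:T. ✓
c: no successors, so □□¬p holds vacuously. ✓
Satisfying worlds: {b, c}.

2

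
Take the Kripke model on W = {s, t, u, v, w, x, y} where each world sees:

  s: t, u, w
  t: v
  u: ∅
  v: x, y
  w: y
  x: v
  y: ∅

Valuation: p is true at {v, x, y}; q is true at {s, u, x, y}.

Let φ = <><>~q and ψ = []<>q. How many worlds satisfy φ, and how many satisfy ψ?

For <><>~q:
s: successors {t, u, w}; <>~q there: t:T, u:F, w:F. ✓
t: successors {v}; <>~q there: v:F. ✗
u: no successors, so <><>~q fails. ✗
v: successors {x, y}; <>~q there: x:T, y:F. ✓
w: successors {y}; <>~q there: y:F. ✗
x: successors {v}; <>~q there: v:F. ✗
y: no successors, so <><>~q fails. ✗
— 2 worlds.
For []<>q:
s: successors {t, u, w}; <>q there: t:F, u:F, w:T. ✗
t: successors {v}; <>q there: v:T. ✓
u: no successors, so []<>q holds vacuously. ✓
v: successors {x, y}; <>q there: x:F, y:F. ✗
w: successors {y}; <>q there: y:F. ✗
x: successors {v}; <>q there: v:T. ✓
y: no successors, so []<>q holds vacuously. ✓
— 4 worlds.

2 and 4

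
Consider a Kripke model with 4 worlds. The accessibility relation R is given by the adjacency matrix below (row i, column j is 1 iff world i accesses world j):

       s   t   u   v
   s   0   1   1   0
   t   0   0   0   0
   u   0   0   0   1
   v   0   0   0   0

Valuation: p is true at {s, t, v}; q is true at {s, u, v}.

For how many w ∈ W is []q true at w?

3

s: successors {t, u}; q there: t:F, u:T. ✗
t: no successors, so []q holds vacuously. ✓
u: successors {v}; q there: v:T. ✓
v: no successors, so []q holds vacuously. ✓
Satisfying worlds: {t, u, v}.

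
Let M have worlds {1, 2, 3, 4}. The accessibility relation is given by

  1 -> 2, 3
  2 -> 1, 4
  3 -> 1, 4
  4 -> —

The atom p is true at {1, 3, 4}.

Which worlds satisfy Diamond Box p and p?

1: Diamond Box p is T, p is T. ✓
2: Diamond Box p is T, p is F. ✗
3: Diamond Box p is T, p is T. ✓
4: Diamond Box p is F, p is T. ✗

{1, 3}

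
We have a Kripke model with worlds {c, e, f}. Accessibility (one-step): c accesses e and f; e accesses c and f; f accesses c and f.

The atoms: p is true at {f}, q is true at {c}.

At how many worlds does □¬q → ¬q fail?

c: □¬q is T, ¬q is F. ✗
e: □¬q is F, ¬q is T. ✓
f: □¬q is F, ¬q is T. ✓
Satisfying worlds: {e, f}.
So □¬q → ¬q fails at the other 1 world.

1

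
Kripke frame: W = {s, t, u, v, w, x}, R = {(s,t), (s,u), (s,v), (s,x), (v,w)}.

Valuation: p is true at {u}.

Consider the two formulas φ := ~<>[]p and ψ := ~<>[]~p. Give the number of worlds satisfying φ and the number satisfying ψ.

4 and 4

For ~<>[]p:
s: <>[]p is T. ✗
t: <>[]p is F. ✓
u: <>[]p is F. ✓
v: <>[]p is T. ✗
w: <>[]p is F. ✓
x: <>[]p is F. ✓
— 4 worlds.
For ~<>[]~p:
s: <>[]~p is T. ✗
t: <>[]~p is F. ✓
u: <>[]~p is F. ✓
v: <>[]~p is T. ✗
w: <>[]~p is F. ✓
x: <>[]~p is F. ✓
— 4 worlds.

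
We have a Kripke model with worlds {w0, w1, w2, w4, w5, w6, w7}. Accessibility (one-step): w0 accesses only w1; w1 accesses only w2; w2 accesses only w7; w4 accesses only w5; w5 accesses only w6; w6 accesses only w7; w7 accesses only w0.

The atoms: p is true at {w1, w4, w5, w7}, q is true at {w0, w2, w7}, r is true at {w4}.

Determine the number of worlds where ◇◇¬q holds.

w0: successors {w1}; ◇¬q there: w1:F. ✗
w1: successors {w2}; ◇¬q there: w2:F. ✗
w2: successors {w7}; ◇¬q there: w7:F. ✗
w4: successors {w5}; ◇¬q there: w5:T. ✓
w5: successors {w6}; ◇¬q there: w6:F. ✗
w6: successors {w7}; ◇¬q there: w7:F. ✗
w7: successors {w0}; ◇¬q there: w0:T. ✓
Satisfying worlds: {w4, w7}.

2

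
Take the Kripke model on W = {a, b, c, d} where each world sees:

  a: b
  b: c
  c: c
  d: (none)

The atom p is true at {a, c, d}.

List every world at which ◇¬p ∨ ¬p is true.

a: ◇¬p is T, ¬p is F. ✓
b: ◇¬p is F, ¬p is T. ✓
c: ◇¬p is F, ¬p is F. ✗
d: ◇¬p is F, ¬p is F. ✗

{a, b}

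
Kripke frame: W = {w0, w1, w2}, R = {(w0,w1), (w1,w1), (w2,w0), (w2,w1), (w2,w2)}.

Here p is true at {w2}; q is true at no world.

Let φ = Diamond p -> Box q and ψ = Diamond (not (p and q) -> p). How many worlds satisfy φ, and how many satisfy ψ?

2 and 1

For Diamond p -> Box q:
w0: Diamond p is F, Box q is F. ✓
w1: Diamond p is F, Box q is F. ✓
w2: Diamond p is T, Box q is F. ✗
— 2 worlds.
For Diamond (not (p and q) -> p):
w0: successors {w1}; not (p and q) -> p there: w1:F. ✗
w1: successors {w1}; not (p and q) -> p there: w1:F. ✗
w2: successors {w0, w1, w2}; not (p and q) -> p there: w0:F, w1:F, w2:T. ✓
— 1 world.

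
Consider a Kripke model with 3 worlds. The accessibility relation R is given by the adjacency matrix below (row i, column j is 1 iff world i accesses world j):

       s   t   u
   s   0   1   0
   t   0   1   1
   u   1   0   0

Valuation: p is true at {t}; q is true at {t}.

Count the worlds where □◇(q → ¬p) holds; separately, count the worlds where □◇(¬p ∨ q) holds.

For □◇(q → ¬p):
s: successors {t}; ◇(q → ¬p) there: t:T. ✓
t: successors {t, u}; ◇(q → ¬p) there: t:T, u:T. ✓
u: successors {s}; ◇(q → ¬p) there: s:F. ✗
— 2 worlds.
For □◇(¬p ∨ q):
s: successors {t}; ◇(¬p ∨ q) there: t:T. ✓
t: successors {t, u}; ◇(¬p ∨ q) there: t:T, u:T. ✓
u: successors {s}; ◇(¬p ∨ q) there: s:T. ✓
— 3 worlds.

2 and 3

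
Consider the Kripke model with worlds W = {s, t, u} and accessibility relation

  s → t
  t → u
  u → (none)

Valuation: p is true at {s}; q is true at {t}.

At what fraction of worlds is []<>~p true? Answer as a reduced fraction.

2/3

s: successors {t}; <>~p there: t:T. ✓
t: successors {u}; <>~p there: u:F. ✗
u: no successors, so []<>~p holds vacuously. ✓
That's 2 of 3 worlds, so 2/3.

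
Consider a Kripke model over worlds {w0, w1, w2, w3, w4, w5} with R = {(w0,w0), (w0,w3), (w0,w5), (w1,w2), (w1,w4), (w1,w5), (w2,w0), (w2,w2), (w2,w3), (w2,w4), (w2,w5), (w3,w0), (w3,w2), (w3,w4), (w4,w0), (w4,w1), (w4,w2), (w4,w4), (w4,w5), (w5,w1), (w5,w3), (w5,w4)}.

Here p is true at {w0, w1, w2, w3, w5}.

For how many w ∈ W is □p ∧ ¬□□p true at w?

1

w0: □p is T, ¬□□p is T. ✓
w1: □p is F, ¬□□p is T. ✗
w2: □p is F, ¬□□p is T. ✗
w3: □p is F, ¬□□p is T. ✗
w4: □p is F, ¬□□p is T. ✗
w5: □p is F, ¬□□p is T. ✗
Satisfying worlds: {w0}.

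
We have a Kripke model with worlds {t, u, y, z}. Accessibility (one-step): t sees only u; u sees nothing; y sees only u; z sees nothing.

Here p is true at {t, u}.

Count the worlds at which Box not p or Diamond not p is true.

t: Box not p is F, Diamond not p is F. ✗
u: Box not p is T, Diamond not p is F. ✓
y: Box not p is F, Diamond not p is F. ✗
z: Box not p is T, Diamond not p is F. ✓
Satisfying worlds: {u, z}.

2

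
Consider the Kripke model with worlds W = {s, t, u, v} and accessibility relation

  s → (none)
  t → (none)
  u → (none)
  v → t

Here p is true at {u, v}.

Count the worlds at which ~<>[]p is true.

3

s: <>[]p is F. ✓
t: <>[]p is F. ✓
u: <>[]p is F. ✓
v: <>[]p is T. ✗
Satisfying worlds: {s, t, u}.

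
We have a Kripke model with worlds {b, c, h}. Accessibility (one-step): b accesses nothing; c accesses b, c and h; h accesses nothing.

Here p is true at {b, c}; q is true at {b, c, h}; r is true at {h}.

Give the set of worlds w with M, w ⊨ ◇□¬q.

b: no successors, so ◇□¬q fails. ✗
c: successors {b, c, h}; □¬q there: b:T, c:F, h:T. ✓
h: no successors, so ◇□¬q fails. ✗

{c}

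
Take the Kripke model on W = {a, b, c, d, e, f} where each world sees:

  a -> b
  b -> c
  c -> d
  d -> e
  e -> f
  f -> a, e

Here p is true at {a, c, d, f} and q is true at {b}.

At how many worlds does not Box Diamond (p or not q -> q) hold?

a: Box Diamond (p or not q -> q) is F. ✓
b: Box Diamond (p or not q -> q) is F. ✓
c: Box Diamond (p or not q -> q) is F. ✓
d: Box Diamond (p or not q -> q) is F. ✓
e: Box Diamond (p or not q -> q) is F. ✓
f: Box Diamond (p or not q -> q) is F. ✓
Satisfying worlds: {a, b, c, d, e, f}.

6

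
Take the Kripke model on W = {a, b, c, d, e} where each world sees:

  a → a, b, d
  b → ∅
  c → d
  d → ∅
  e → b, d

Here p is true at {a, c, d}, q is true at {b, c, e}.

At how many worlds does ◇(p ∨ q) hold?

a: successors {a, b, d}; p ∨ q there: a:T, b:T, d:T. ✓
b: no successors, so ◇(p ∨ q) fails. ✗
c: successors {d}; p ∨ q there: d:T. ✓
d: no successors, so ◇(p ∨ q) fails. ✗
e: successors {b, d}; p ∨ q there: b:T, d:T. ✓
Satisfying worlds: {a, c, e}.

3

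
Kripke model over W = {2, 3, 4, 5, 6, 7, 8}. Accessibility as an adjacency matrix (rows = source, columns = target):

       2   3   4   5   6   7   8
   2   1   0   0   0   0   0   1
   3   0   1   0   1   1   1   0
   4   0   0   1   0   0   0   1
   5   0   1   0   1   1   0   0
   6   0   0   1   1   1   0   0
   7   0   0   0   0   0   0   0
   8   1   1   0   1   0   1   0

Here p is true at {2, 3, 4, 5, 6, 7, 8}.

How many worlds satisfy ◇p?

6

2: successors {2, 8}; p there: 2:T, 8:T. ✓
3: successors {3, 5, 6, 7}; p there: 3:T, 5:T, 6:T, 7:T. ✓
4: successors {4, 8}; p there: 4:T, 8:T. ✓
5: successors {3, 5, 6}; p there: 3:T, 5:T, 6:T. ✓
6: successors {4, 5, 6}; p there: 4:T, 5:T, 6:T. ✓
7: no successors, so ◇p fails. ✗
8: successors {2, 3, 5, 7}; p there: 2:T, 3:T, 5:T, 7:T. ✓
Satisfying worlds: {2, 3, 4, 5, 6, 8}.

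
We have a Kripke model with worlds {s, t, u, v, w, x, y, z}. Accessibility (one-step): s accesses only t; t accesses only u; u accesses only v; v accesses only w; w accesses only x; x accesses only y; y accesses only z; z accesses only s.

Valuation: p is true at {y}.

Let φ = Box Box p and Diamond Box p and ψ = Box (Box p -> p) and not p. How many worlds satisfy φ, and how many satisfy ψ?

1 and 6

For Box Box p and Diamond Box p:
s: Box Box p is F, Diamond Box p is F. ✗
t: Box Box p is F, Diamond Box p is F. ✗
u: Box Box p is F, Diamond Box p is F. ✗
v: Box Box p is F, Diamond Box p is F. ✗
w: Box Box p is T, Diamond Box p is T. ✓
x: Box Box p is F, Diamond Box p is F. ✗
y: Box Box p is F, Diamond Box p is F. ✗
z: Box Box p is F, Diamond Box p is F. ✗
— 1 world.
For Box (Box p -> p) and not p:
s: Box (Box p -> p) is T, not p is T. ✓
t: Box (Box p -> p) is T, not p is T. ✓
u: Box (Box p -> p) is T, not p is T. ✓
v: Box (Box p -> p) is T, not p is T. ✓
w: Box (Box p -> p) is F, not p is T. ✗
x: Box (Box p -> p) is T, not p is T. ✓
y: Box (Box p -> p) is T, not p is F. ✗
z: Box (Box p -> p) is T, not p is T. ✓
— 6 worlds.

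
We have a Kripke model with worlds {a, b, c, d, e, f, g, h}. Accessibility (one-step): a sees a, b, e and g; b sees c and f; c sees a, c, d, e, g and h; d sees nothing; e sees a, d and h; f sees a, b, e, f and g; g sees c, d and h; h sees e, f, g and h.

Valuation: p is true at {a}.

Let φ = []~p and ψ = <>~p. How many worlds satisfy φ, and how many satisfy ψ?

4 and 7

For []~p:
a: successors {a, b, e, g}; ~p there: a:F, b:T, e:T, g:T. ✗
b: successors {c, f}; ~p there: c:T, f:T. ✓
c: successors {a, c, d, e, g, h}; ~p there: a:F, c:T, d:T, e:T, g:T, h:T. ✗
d: no successors, so []~p holds vacuously. ✓
e: successors {a, d, h}; ~p there: a:F, d:T, h:T. ✗
f: successors {a, b, e, f, g}; ~p there: a:F, b:T, e:T, f:T, g:T. ✗
g: successors {c, d, h}; ~p there: c:T, d:T, h:T. ✓
h: successors {e, f, g, h}; ~p there: e:T, f:T, g:T, h:T. ✓
— 4 worlds.
For <>~p:
a: successors {a, b, e, g}; ~p there: a:F, b:T, e:T, g:T. ✓
b: successors {c, f}; ~p there: c:T, f:T. ✓
c: successors {a, c, d, e, g, h}; ~p there: a:F, c:T, d:T, e:T, g:T, h:T. ✓
d: no successors, so <>~p fails. ✗
e: successors {a, d, h}; ~p there: a:F, d:T, h:T. ✓
f: successors {a, b, e, f, g}; ~p there: a:F, b:T, e:T, f:T, g:T. ✓
g: successors {c, d, h}; ~p there: c:T, d:T, h:T. ✓
h: successors {e, f, g, h}; ~p there: e:T, f:T, g:T, h:T. ✓
— 7 worlds.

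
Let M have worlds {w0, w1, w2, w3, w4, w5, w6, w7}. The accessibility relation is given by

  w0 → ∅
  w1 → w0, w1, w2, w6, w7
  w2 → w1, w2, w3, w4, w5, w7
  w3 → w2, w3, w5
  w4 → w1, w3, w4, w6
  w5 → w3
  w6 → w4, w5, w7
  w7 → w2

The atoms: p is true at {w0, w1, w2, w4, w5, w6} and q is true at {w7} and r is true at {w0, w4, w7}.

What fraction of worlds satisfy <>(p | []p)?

3/4

w0: no successors, so <>(p | []p) fails. ✗
w1: successors {w0, w1, w2, w6, w7}; p | []p there: w0:T, w1:T, w2:T, w6:T, w7:T. ✓
w2: successors {w1, w2, w3, w4, w5, w7}; p | []p there: w1:T, w2:T, w3:F, w4:T, w5:T, w7:T. ✓
w3: successors {w2, w3, w5}; p | []p there: w2:T, w3:F, w5:T. ✓
w4: successors {w1, w3, w4, w6}; p | []p there: w1:T, w3:F, w4:T, w6:T. ✓
w5: successors {w3}; p | []p there: w3:F. ✗
w6: successors {w4, w5, w7}; p | []p there: w4:T, w5:T, w7:T. ✓
w7: successors {w2}; p | []p there: w2:T. ✓
That's 6 of 8 worlds, so 6/8 = 3/4.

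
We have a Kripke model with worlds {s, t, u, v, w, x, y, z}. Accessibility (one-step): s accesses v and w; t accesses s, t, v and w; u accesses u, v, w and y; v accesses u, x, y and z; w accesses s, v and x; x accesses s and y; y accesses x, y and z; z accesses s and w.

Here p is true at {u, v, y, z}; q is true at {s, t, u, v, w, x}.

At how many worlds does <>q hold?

8

s: successors {v, w}; q there: v:T, w:T. ✓
t: successors {s, t, v, w}; q there: s:T, t:T, v:T, w:T. ✓
u: successors {u, v, w, y}; q there: u:T, v:T, w:T, y:F. ✓
v: successors {u, x, y, z}; q there: u:T, x:T, y:F, z:F. ✓
w: successors {s, v, x}; q there: s:T, v:T, x:T. ✓
x: successors {s, y}; q there: s:T, y:F. ✓
y: successors {x, y, z}; q there: x:T, y:F, z:F. ✓
z: successors {s, w}; q there: s:T, w:T. ✓
Satisfying worlds: {s, t, u, v, w, x, y, z}.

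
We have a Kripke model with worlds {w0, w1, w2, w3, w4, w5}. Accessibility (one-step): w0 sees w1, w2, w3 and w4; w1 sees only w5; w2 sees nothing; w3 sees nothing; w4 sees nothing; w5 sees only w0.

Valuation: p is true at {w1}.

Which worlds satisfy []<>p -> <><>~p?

w0: []<>p is F, <><>~p is T. ✓
w1: []<>p is F, <><>~p is T. ✓
w2: []<>p is T, <><>~p is F. ✗
w3: []<>p is T, <><>~p is F. ✗
w4: []<>p is T, <><>~p is F. ✗
w5: []<>p is T, <><>~p is T. ✓

{w0, w1, w5}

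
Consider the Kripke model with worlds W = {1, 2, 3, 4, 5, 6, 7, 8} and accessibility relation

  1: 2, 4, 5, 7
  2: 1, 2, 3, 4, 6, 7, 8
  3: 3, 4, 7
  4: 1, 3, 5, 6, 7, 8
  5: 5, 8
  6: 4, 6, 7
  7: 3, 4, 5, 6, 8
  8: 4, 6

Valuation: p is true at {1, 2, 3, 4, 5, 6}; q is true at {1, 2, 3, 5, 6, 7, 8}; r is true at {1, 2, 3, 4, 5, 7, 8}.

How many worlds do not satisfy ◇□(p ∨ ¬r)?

4

1: successors {2, 4, 5, 7}; □(p ∨ ¬r) there: 2:F, 4:F, 5:F, 7:F. ✗
2: successors {1, 2, 3, 4, 6, 7, 8}; □(p ∨ ¬r) there: 1:F, 2:F, 3:F, 4:F, 6:F, 7:F, 8:T. ✓
3: successors {3, 4, 7}; □(p ∨ ¬r) there: 3:F, 4:F, 7:F. ✗
4: successors {1, 3, 5, 6, 7, 8}; □(p ∨ ¬r) there: 1:F, 3:F, 5:F, 6:F, 7:F, 8:T. ✓
5: successors {5, 8}; □(p ∨ ¬r) there: 5:F, 8:T. ✓
6: successors {4, 6, 7}; □(p ∨ ¬r) there: 4:F, 6:F, 7:F. ✗
7: successors {3, 4, 5, 6, 8}; □(p ∨ ¬r) there: 3:F, 4:F, 5:F, 6:F, 8:T. ✓
8: successors {4, 6}; □(p ∨ ¬r) there: 4:F, 6:F. ✗
Satisfying worlds: {2, 4, 5, 7}.
So ◇□(p ∨ ¬r) fails at the other 4 worlds.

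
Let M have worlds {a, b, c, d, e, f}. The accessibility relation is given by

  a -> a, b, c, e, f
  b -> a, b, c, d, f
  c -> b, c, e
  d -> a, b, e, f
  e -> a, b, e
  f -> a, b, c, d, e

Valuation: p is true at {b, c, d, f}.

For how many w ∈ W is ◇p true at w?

6

a: successors {a, b, c, e, f}; p there: a:F, b:T, c:T, e:F, f:T. ✓
b: successors {a, b, c, d, f}; p there: a:F, b:T, c:T, d:T, f:T. ✓
c: successors {b, c, e}; p there: b:T, c:T, e:F. ✓
d: successors {a, b, e, f}; p there: a:F, b:T, e:F, f:T. ✓
e: successors {a, b, e}; p there: a:F, b:T, e:F. ✓
f: successors {a, b, c, d, e}; p there: a:F, b:T, c:T, d:T, e:F. ✓
Satisfying worlds: {a, b, c, d, e, f}.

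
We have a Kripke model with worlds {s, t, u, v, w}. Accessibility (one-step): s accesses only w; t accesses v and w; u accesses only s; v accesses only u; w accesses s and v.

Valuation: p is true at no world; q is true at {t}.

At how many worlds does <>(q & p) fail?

s: successors {w}; q & p there: w:F. ✗
t: successors {v, w}; q & p there: v:F, w:F. ✗
u: successors {s}; q & p there: s:F. ✗
v: successors {u}; q & p there: u:F. ✗
w: successors {s, v}; q & p there: s:F, v:F. ✗
Satisfying worlds: ∅.
So <>(q & p) fails at the other 5 worlds.

5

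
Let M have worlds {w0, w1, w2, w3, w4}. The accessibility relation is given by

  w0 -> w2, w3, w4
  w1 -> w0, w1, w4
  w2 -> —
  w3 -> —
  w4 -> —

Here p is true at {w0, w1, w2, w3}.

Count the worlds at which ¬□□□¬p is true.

w0: □□□¬p is T. ✗
w1: □□□¬p is F. ✓
w2: □□□¬p is T. ✗
w3: □□□¬p is T. ✗
w4: □□□¬p is T. ✗
Satisfying worlds: {w1}.

1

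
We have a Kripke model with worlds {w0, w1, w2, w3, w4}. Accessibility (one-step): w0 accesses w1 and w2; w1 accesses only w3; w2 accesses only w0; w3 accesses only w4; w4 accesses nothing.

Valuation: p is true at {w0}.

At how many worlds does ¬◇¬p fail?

w0: ◇¬p is T. ✗
w1: ◇¬p is T. ✗
w2: ◇¬p is F. ✓
w3: ◇¬p is T. ✗
w4: ◇¬p is F. ✓
Satisfying worlds: {w2, w4}.
So ¬◇¬p fails at the other 3 worlds.

3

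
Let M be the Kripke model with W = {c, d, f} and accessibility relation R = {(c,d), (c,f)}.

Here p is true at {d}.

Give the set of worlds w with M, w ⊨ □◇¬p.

c: successors {d, f}; ◇¬p there: d:F, f:F. ✗
d: no successors, so □◇¬p holds vacuously. ✓
f: no successors, so □◇¬p holds vacuously. ✓

{d, f}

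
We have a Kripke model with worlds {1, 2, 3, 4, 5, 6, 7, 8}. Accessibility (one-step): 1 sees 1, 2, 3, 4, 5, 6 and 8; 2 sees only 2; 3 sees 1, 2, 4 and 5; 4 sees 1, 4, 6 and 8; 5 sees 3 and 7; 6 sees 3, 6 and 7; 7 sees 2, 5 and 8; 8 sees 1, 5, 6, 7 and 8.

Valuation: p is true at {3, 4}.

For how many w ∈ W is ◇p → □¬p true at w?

1: ◇p is T, □¬p is F. ✗
2: ◇p is F, □¬p is T. ✓
3: ◇p is T, □¬p is F. ✗
4: ◇p is T, □¬p is F. ✗
5: ◇p is T, □¬p is F. ✗
6: ◇p is T, □¬p is F. ✗
7: ◇p is F, □¬p is T. ✓
8: ◇p is F, □¬p is T. ✓
Satisfying worlds: {2, 7, 8}.

3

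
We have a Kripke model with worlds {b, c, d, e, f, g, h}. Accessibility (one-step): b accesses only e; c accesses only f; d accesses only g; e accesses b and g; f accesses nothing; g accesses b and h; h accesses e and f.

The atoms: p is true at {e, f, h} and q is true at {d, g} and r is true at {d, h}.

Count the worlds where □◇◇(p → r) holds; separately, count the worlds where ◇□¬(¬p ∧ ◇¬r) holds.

For □◇◇(p → r):
b: successors {e}; ◇◇(p → r) there: e:T. ✓
c: successors {f}; ◇◇(p → r) there: f:F. ✗
d: successors {g}; ◇◇(p → r) there: g:F. ✗
e: successors {b, g}; ◇◇(p → r) there: b:T, g:F. ✗
f: no successors, so □◇◇(p → r) holds vacuously. ✓
g: successors {b, h}; ◇◇(p → r) there: b:T, h:T. ✓
h: successors {e, f}; ◇◇(p → r) there: e:T, f:F. ✗
— 3 worlds.
For ◇□¬(¬p ∧ ◇¬r):
b: successors {e}; □¬(¬p ∧ ◇¬r) there: e:F. ✗
c: successors {f}; □¬(¬p ∧ ◇¬r) there: f:T. ✓
d: successors {g}; □¬(¬p ∧ ◇¬r) there: g:F. ✗
e: successors {b, g}; □¬(¬p ∧ ◇¬r) there: b:T, g:F. ✓
f: no successors, so ◇□¬(¬p ∧ ◇¬r) fails. ✗
g: successors {b, h}; □¬(¬p ∧ ◇¬r) there: b:T, h:T. ✓
h: successors {e, f}; □¬(¬p ∧ ◇¬r) there: e:F, f:T. ✓
— 4 worlds.

3 and 4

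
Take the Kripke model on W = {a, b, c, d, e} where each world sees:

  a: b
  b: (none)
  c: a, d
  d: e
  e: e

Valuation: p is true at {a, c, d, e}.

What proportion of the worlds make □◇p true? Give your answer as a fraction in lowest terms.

a: successors {b}; ◇p there: b:F. ✗
b: no successors, so □◇p holds vacuously. ✓
c: successors {a, d}; ◇p there: a:F, d:T. ✗
d: successors {e}; ◇p there: e:T. ✓
e: successors {e}; ◇p there: e:T. ✓
That's 3 of 5 worlds, so 3/5.

3/5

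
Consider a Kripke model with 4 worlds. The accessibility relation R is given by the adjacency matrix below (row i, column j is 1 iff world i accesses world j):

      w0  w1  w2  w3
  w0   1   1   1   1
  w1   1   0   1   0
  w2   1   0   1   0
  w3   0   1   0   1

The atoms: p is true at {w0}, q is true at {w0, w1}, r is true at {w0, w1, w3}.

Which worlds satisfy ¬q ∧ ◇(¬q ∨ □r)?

{w2, w3}

w0: ¬q is F, ◇(¬q ∨ □r) is T. ✗
w1: ¬q is F, ◇(¬q ∨ □r) is T. ✗
w2: ¬q is T, ◇(¬q ∨ □r) is T. ✓
w3: ¬q is T, ◇(¬q ∨ □r) is T. ✓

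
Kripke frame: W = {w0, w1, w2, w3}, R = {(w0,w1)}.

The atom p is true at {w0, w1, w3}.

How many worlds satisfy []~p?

3

w0: successors {w1}; ~p there: w1:F. ✗
w1: no successors, so []~p holds vacuously. ✓
w2: no successors, so []~p holds vacuously. ✓
w3: no successors, so []~p holds vacuously. ✓
Satisfying worlds: {w1, w2, w3}.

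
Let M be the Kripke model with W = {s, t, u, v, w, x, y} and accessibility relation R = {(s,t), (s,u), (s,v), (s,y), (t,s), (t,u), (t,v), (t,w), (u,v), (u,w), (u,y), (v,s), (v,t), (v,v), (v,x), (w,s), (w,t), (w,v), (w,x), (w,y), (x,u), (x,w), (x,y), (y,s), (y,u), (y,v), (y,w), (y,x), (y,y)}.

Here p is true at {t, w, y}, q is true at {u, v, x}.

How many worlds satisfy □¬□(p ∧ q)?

s: successors {t, u, v, y}; ¬□(p ∧ q) there: t:T, u:T, v:T, y:T. ✓
t: successors {s, u, v, w}; ¬□(p ∧ q) there: s:T, u:T, v:T, w:T. ✓
u: successors {v, w, y}; ¬□(p ∧ q) there: v:T, w:T, y:T. ✓
v: successors {s, t, v, x}; ¬□(p ∧ q) there: s:T, t:T, v:T, x:T. ✓
w: successors {s, t, v, x, y}; ¬□(p ∧ q) there: s:T, t:T, v:T, x:T, y:T. ✓
x: successors {u, w, y}; ¬□(p ∧ q) there: u:T, w:T, y:T. ✓
y: successors {s, u, v, w, x, y}; ¬□(p ∧ q) there: s:T, u:T, v:T, w:T, x:T, y:T. ✓
Satisfying worlds: {s, t, u, v, w, x, y}.

7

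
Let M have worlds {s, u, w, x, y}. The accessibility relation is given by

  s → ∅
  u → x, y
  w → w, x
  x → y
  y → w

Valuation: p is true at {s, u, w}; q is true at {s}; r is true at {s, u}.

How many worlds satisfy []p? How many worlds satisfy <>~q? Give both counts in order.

2 and 4

For []p:
s: no successors, so []p holds vacuously. ✓
u: successors {x, y}; p there: x:F, y:F. ✗
w: successors {w, x}; p there: w:T, x:F. ✗
x: successors {y}; p there: y:F. ✗
y: successors {w}; p there: w:T. ✓
— 2 worlds.
For <>~q:
s: no successors, so <>~q fails. ✗
u: successors {x, y}; ~q there: x:T, y:T. ✓
w: successors {w, x}; ~q there: w:T, x:T. ✓
x: successors {y}; ~q there: y:T. ✓
y: successors {w}; ~q there: w:T. ✓
— 4 worlds.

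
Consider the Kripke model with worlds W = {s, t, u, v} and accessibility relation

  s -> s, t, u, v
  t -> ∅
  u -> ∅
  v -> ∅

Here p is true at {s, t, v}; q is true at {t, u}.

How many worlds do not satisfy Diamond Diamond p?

3

s: successors {s, t, u, v}; Diamond p there: s:T, t:F, u:F, v:F. ✓
t: no successors, so Diamond Diamond p fails. ✗
u: no successors, so Diamond Diamond p fails. ✗
v: no successors, so Diamond Diamond p fails. ✗
Satisfying worlds: {s}.
So Diamond Diamond p fails at the other 3 worlds.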